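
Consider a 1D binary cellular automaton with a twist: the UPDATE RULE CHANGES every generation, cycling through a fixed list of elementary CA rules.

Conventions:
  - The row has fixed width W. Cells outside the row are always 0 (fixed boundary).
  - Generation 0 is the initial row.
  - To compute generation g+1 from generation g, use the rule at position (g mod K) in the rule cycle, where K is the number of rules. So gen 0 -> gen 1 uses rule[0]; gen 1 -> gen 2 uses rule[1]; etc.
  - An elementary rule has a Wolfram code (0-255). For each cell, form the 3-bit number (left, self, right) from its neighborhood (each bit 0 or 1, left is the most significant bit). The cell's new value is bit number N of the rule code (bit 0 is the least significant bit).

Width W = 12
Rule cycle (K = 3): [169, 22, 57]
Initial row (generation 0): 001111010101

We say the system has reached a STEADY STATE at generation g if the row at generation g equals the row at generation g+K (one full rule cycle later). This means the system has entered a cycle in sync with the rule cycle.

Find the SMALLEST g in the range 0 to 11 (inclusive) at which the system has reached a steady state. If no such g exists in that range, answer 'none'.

Answer: none

Derivation:
Gen 0: 001111010101
Gen 1 (rule 169): 101110101010
Gen 2 (rule 22): 100000101011
Gen 3 (rule 57): 011110010110
Gen 4 (rule 169): 011100001100
Gen 5 (rule 22): 100010010010
Gen 6 (rule 57): 011001001001
Gen 7 (rule 169): 010000000000
Gen 8 (rule 22): 111000000000
Gen 9 (rule 57): 100111111111
Gen 10 (rule 169): 000111111110
Gen 11 (rule 22): 001000000001
Gen 12 (rule 57): 100111111100
Gen 13 (rule 169): 000111111001
Gen 14 (rule 22): 001000000111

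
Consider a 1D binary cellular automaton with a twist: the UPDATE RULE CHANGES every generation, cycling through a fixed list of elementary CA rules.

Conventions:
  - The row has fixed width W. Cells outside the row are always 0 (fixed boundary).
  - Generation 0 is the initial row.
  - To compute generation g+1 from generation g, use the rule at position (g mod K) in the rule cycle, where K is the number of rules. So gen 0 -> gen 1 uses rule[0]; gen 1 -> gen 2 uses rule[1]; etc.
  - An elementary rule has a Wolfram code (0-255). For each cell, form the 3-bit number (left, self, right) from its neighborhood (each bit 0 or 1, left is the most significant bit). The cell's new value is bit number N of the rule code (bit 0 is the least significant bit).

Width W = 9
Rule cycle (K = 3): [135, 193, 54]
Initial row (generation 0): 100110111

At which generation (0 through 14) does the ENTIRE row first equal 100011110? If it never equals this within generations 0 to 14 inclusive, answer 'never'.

Gen 0: 100110111
Gen 1 (rule 135): 101000010
Gen 2 (rule 193): 000011000
Gen 3 (rule 54): 000100100
Gen 4 (rule 135): 111101101
Gen 5 (rule 193): 011100100
Gen 6 (rule 54): 100011110
Gen 7 (rule 135): 101101100
Gen 8 (rule 193): 000100101
Gen 9 (rule 54): 001111111
Gen 10 (rule 135): 110111110
Gen 11 (rule 193): 010011110
Gen 12 (rule 54): 111100001
Gen 13 (rule 135): 011001111
Gen 14 (rule 193): 001000111

Answer: 6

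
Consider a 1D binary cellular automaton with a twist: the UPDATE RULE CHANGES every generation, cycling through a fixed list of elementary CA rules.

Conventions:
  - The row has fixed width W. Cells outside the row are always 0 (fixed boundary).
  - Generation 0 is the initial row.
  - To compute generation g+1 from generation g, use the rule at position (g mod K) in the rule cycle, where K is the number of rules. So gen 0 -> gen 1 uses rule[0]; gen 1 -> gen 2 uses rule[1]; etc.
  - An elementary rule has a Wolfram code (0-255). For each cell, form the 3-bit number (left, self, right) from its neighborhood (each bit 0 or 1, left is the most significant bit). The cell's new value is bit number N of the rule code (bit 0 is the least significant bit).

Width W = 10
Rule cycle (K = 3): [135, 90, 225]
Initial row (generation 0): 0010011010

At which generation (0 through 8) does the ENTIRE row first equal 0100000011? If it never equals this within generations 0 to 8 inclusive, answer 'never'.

Gen 0: 0010011010
Gen 1 (rule 135): 1110100010
Gen 2 (rule 90): 1010010101
Gen 3 (rule 225): 0100001010
Gen 4 (rule 135): 1101111010
Gen 5 (rule 90): 1101001001
Gen 6 (rule 225): 0110000000
Gen 7 (rule 135): 1000111111
Gen 8 (rule 90): 0101100001

Answer: never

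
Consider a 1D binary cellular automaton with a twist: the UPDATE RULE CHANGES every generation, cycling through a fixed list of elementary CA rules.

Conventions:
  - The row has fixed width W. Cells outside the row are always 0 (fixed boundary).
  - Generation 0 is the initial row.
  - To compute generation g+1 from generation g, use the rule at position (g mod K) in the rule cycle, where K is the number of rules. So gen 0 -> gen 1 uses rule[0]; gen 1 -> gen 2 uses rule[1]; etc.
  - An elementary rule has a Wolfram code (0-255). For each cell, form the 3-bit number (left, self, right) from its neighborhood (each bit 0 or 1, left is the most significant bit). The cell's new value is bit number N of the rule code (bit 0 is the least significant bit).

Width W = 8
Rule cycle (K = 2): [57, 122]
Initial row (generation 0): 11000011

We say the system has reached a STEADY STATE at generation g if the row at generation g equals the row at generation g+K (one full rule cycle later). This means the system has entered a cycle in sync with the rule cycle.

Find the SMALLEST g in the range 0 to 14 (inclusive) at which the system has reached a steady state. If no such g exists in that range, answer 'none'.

Answer: 8

Derivation:
Gen 0: 11000011
Gen 1 (rule 57): 10111010
Gen 2 (rule 122): 01101101
Gen 3 (rule 57): 01011010
Gen 4 (rule 122): 10111101
Gen 5 (rule 57): 01100010
Gen 6 (rule 122): 11110101
Gen 7 (rule 57): 10001010
Gen 8 (rule 122): 01010101
Gen 9 (rule 57): 00101010
Gen 10 (rule 122): 01010101
Gen 11 (rule 57): 00101010
Gen 12 (rule 122): 01010101
Gen 13 (rule 57): 00101010
Gen 14 (rule 122): 01010101
Gen 15 (rule 57): 00101010
Gen 16 (rule 122): 01010101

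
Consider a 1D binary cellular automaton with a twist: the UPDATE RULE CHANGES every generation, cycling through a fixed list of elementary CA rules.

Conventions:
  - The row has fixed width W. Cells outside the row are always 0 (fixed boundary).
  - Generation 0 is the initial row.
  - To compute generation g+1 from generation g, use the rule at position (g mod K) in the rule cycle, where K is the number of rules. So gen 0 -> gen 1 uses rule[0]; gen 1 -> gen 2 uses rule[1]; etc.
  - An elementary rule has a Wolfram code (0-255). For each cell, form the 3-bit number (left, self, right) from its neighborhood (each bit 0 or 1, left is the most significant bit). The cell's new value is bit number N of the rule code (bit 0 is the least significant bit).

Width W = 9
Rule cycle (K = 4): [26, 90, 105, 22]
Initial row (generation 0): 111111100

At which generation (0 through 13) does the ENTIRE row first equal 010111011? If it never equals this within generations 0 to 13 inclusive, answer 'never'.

Answer: never

Derivation:
Gen 0: 111111100
Gen 1 (rule 26): 100000010
Gen 2 (rule 90): 010000101
Gen 3 (rule 105): 000110010
Gen 4 (rule 22): 001001111
Gen 5 (rule 26): 010111000
Gen 6 (rule 90): 100101100
Gen 7 (rule 105): 000011101
Gen 8 (rule 22): 000100001
Gen 9 (rule 26): 001010010
Gen 10 (rule 90): 010001101
Gen 11 (rule 105): 000101110
Gen 12 (rule 22): 001100001
Gen 13 (rule 26): 011010010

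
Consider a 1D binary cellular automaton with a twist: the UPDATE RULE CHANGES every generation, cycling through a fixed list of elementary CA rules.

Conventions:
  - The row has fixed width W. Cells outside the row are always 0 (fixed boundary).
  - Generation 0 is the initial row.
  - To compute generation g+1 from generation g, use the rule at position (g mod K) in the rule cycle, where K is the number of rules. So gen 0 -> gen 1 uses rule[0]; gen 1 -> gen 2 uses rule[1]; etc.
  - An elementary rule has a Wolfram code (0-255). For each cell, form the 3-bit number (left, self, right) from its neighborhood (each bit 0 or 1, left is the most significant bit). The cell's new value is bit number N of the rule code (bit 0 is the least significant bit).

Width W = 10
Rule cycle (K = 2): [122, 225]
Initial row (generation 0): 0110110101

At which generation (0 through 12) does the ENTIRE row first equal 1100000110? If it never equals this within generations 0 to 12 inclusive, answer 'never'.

Answer: 3

Derivation:
Gen 0: 0110110101
Gen 1 (rule 122): 1111111010
Gen 2 (rule 225): 0111111100
Gen 3 (rule 122): 1100000110
Gen 4 (rule 225): 0101110010
Gen 5 (rule 122): 1011011101
Gen 6 (rule 225): 0101101110
Gen 7 (rule 122): 1011111011
Gen 8 (rule 225): 0101111101
Gen 9 (rule 122): 1011000110
Gen 10 (rule 225): 0101010010
Gen 11 (rule 122): 1010101101
Gen 12 (rule 225): 0101010110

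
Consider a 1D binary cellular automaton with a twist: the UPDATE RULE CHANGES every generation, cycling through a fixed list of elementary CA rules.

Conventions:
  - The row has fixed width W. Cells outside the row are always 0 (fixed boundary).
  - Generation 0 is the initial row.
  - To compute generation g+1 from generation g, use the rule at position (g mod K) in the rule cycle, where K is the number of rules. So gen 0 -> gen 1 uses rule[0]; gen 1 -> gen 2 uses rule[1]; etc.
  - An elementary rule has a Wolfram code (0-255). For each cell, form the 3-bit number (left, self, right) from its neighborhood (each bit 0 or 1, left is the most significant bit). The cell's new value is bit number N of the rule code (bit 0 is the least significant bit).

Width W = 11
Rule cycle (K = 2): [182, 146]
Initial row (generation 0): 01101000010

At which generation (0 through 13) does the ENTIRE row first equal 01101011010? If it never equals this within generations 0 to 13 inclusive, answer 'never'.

Gen 0: 01101000010
Gen 1 (rule 182): 10011100111
Gen 2 (rule 146): 01101011010
Gen 3 (rule 182): 10011100111
Gen 4 (rule 146): 01101011010
Gen 5 (rule 182): 10011100111
Gen 6 (rule 146): 01101011010
Gen 7 (rule 182): 10011100111
Gen 8 (rule 146): 01101011010
Gen 9 (rule 182): 10011100111
Gen 10 (rule 146): 01101011010
Gen 11 (rule 182): 10011100111
Gen 12 (rule 146): 01101011010
Gen 13 (rule 182): 10011100111

Answer: 2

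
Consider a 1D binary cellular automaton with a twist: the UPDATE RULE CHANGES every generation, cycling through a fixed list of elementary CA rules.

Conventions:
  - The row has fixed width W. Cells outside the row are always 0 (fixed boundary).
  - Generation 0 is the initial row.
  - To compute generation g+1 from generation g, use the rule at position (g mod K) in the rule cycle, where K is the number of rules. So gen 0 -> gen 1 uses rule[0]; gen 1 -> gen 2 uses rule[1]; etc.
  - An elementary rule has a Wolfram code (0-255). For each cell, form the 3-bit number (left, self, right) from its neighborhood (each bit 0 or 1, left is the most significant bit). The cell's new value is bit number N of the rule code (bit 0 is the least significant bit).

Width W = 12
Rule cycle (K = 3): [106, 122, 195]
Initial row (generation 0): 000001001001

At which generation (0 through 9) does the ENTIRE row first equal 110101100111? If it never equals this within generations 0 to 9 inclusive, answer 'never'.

Gen 0: 000001001001
Gen 1 (rule 106): 000010010010
Gen 2 (rule 122): 000101101101
Gen 3 (rule 195): 111000100100
Gen 4 (rule 106): 101001001000
Gen 5 (rule 122): 010110110100
Gen 6 (rule 195): 100010010001
Gen 7 (rule 106): 000100100010
Gen 8 (rule 122): 001011010101
Gen 9 (rule 195): 110001000000

Answer: never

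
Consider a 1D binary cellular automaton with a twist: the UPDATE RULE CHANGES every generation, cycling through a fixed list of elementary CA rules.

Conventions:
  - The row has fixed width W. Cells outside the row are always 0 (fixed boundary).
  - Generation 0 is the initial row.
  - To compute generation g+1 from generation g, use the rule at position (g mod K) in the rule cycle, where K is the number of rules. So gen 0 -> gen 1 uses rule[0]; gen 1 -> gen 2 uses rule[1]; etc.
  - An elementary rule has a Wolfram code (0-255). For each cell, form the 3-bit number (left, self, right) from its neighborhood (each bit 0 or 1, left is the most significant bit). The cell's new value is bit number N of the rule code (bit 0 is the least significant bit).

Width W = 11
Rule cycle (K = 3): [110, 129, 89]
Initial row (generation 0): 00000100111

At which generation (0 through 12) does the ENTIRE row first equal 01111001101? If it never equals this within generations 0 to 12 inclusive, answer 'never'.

Answer: 7

Derivation:
Gen 0: 00000100111
Gen 1 (rule 110): 00001101101
Gen 2 (rule 129): 11100000000
Gen 3 (rule 89): 10111111111
Gen 4 (rule 110): 11100000001
Gen 5 (rule 129): 01001111100
Gen 6 (rule 89): 00101000111
Gen 7 (rule 110): 01111001101
Gen 8 (rule 129): 00110000000
Gen 9 (rule 89): 10111111111
Gen 10 (rule 110): 11100000001
Gen 11 (rule 129): 01001111100
Gen 12 (rule 89): 00101000111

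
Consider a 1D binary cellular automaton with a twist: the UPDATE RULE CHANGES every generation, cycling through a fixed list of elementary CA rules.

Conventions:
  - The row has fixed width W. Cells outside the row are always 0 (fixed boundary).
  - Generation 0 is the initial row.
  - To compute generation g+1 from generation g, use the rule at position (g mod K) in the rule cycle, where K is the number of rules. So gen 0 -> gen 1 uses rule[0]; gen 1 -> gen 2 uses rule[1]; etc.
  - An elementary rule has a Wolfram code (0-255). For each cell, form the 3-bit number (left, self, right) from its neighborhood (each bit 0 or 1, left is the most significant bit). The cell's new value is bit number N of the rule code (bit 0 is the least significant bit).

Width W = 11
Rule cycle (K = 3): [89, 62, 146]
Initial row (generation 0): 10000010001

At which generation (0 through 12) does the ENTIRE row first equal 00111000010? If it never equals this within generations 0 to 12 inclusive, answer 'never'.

Gen 0: 10000010001
Gen 1 (rule 89): 01111001100
Gen 2 (rule 62): 11000111010
Gen 3 (rule 146): 00101010001
Gen 4 (rule 89): 10000001100
Gen 5 (rule 62): 11000011010
Gen 6 (rule 146): 00100100001
Gen 7 (rule 89): 10010011100
Gen 8 (rule 62): 11111110010
Gen 9 (rule 146): 01111101101
Gen 10 (rule 89): 01000101100
Gen 11 (rule 62): 11101111010
Gen 12 (rule 146): 01000110001

Answer: never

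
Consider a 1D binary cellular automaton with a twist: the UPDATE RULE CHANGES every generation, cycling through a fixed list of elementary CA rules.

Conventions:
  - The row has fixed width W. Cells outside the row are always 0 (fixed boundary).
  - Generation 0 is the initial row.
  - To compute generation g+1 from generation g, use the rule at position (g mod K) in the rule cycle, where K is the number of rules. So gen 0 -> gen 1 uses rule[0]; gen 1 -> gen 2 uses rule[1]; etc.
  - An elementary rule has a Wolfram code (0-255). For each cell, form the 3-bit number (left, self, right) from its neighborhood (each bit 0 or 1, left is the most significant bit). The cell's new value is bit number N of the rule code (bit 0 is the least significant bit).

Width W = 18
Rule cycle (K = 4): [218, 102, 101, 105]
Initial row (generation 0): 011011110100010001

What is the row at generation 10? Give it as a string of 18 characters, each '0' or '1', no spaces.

Answer: 011000010001101011

Derivation:
Gen 0: 011011110100010001
Gen 1 (rule 218): 111011110010101010
Gen 2 (rule 102): 001100010111111110
Gen 3 (rule 101): 100101011000000010
Gen 4 (rule 105): 000010111011111000
Gen 5 (rule 218): 000100111011111100
Gen 6 (rule 102): 001101001100000100
Gen 7 (rule 101): 100111000101110101
Gen 8 (rule 105): 000101010011011010
Gen 9 (rule 218): 001000001111011001
Gen 10 (rule 102): 011000010001101011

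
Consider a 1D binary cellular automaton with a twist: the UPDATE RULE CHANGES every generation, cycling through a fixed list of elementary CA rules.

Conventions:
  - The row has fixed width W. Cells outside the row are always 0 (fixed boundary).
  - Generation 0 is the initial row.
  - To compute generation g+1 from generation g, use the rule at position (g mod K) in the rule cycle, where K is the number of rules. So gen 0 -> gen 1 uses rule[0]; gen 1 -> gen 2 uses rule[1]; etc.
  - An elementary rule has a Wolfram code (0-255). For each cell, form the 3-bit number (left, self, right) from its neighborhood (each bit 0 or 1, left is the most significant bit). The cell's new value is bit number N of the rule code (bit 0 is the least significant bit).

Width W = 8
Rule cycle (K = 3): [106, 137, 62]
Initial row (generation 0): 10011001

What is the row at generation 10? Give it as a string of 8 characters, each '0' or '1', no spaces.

Gen 0: 10011001
Gen 1 (rule 106): 00111010
Gen 2 (rule 137): 10110000
Gen 3 (rule 62): 11101000
Gen 4 (rule 106): 10110000
Gen 5 (rule 137): 00100111
Gen 6 (rule 62): 01111100
Gen 7 (rule 106): 11000100
Gen 8 (rule 137): 10010001
Gen 9 (rule 62): 11111011
Gen 10 (rule 106): 10001111

Answer: 10001111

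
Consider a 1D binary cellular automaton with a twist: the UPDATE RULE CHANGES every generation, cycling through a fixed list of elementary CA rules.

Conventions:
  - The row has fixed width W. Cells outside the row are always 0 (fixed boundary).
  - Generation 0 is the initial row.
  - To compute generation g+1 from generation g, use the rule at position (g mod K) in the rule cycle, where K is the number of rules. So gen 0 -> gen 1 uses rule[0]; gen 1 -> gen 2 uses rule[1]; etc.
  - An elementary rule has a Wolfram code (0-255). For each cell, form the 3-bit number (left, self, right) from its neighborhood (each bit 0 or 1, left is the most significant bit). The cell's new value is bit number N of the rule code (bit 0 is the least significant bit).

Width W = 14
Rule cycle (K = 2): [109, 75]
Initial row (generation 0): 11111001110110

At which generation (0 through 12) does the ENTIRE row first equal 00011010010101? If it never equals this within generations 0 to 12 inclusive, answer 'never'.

Gen 0: 11111001110110
Gen 1 (rule 109): 10001001011110
Gen 2 (rule 75): 00110010010010
Gen 3 (rule 109): 10110010010010
Gen 4 (rule 75): 00110100100100
Gen 5 (rule 109): 10111100100101
Gen 6 (rule 75): 00100101001000
Gen 7 (rule 109): 10100111001011
Gen 8 (rule 75): 00001101010011
Gen 9 (rule 109): 11101111110011
Gen 10 (rule 75): 10101000010111
Gen 11 (rule 109): 11111011011101
Gen 12 (rule 75): 10001011010100

Answer: never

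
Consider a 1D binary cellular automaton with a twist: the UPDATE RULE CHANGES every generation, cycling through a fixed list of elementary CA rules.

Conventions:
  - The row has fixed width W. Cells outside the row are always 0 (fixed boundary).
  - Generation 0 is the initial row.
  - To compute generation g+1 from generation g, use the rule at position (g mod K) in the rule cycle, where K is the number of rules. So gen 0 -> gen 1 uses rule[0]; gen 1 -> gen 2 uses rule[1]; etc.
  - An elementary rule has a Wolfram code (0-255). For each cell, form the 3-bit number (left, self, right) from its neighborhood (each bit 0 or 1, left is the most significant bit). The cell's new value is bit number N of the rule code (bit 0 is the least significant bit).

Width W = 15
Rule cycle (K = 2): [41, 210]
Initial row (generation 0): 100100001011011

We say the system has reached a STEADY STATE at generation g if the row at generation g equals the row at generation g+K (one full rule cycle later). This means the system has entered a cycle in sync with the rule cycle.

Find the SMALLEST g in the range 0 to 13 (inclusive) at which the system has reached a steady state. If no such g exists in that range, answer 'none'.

Answer: 13

Derivation:
Gen 0: 100100001011011
Gen 1 (rule 41): 000001100110110
Gen 2 (rule 210): 000010111010011
Gen 3 (rule 41): 111001100100010
Gen 4 (rule 210): 011110111010101
Gen 5 (rule 41): 010001100101010
Gen 6 (rule 210): 101010111000001
Gen 7 (rule 41): 010101100011100
Gen 8 (rule 210): 100000110101110
Gen 9 (rule 41): 001110101011000
Gen 10 (rule 210): 010110000001100
Gen 11 (rule 41): 001100111101001
Gen 12 (rule 210): 010111011100110
Gen 13 (rule 41): 001100110000100
Gen 14 (rule 210): 010111011001010
Gen 15 (rule 41): 001100110000100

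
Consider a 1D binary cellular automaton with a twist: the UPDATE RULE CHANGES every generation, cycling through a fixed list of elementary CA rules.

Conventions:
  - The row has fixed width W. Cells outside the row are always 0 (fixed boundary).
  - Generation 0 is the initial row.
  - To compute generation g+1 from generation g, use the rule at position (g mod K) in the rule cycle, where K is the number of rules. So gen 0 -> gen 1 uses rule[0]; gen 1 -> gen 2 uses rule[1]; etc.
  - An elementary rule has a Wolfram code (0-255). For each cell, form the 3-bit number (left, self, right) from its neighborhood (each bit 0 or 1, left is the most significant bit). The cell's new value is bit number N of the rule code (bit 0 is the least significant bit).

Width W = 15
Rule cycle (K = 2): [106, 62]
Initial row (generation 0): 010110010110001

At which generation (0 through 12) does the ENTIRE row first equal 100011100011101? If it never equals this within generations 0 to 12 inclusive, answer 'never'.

Gen 0: 010110010110001
Gen 1 (rule 106): 101110101110010
Gen 2 (rule 62): 111001111001111
Gen 3 (rule 106): 101011001011001
Gen 4 (rule 62): 111110111110111
Gen 5 (rule 106): 100011100011101
Gen 6 (rule 62): 110110010110011
Gen 7 (rule 106): 111110101110111
Gen 8 (rule 62): 100001111001100
Gen 9 (rule 106): 000011001011100
Gen 10 (rule 62): 000110111110010
Gen 11 (rule 106): 001111100010100
Gen 12 (rule 62): 011000010111110

Answer: 5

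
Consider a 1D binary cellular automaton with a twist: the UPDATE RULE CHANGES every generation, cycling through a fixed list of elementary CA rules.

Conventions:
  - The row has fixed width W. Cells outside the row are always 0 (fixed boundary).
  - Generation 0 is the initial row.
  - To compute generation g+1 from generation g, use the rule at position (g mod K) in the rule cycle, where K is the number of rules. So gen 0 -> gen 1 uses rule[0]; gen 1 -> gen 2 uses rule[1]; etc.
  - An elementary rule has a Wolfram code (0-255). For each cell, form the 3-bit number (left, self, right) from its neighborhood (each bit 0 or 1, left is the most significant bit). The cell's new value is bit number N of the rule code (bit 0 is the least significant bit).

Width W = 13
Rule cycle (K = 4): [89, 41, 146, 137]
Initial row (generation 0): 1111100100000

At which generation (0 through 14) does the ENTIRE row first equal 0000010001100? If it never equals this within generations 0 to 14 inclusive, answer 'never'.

Gen 0: 1111100100000
Gen 1 (rule 89): 1000110011111
Gen 2 (rule 41): 0010100010000
Gen 3 (rule 146): 0100010101000
Gen 4 (rule 137): 0001000000011
Gen 5 (rule 89): 1100111111011
Gen 6 (rule 41): 1000100000110
Gen 7 (rule 146): 0101010001001
Gen 8 (rule 137): 0000000100000
Gen 9 (rule 89): 1111110011111
Gen 10 (rule 41): 1000000010000
Gen 11 (rule 146): 0100000101000
Gen 12 (rule 137): 0001110000011
Gen 13 (rule 89): 1101011111011
Gen 14 (rule 41): 1010110000110

Answer: never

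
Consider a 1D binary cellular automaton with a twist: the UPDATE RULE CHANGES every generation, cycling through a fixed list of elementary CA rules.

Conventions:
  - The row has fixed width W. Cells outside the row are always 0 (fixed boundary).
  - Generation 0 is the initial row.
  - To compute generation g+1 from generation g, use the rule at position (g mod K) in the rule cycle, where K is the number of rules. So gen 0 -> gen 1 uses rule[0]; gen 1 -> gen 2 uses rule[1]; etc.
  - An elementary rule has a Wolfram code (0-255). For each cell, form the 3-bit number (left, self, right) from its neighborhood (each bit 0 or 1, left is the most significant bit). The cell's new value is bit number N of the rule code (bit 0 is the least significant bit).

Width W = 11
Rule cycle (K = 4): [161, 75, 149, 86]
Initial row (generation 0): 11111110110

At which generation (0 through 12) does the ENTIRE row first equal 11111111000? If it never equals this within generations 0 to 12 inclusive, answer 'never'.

Answer: 10

Derivation:
Gen 0: 11111110110
Gen 1 (rule 161): 01111101000
Gen 2 (rule 75): 11000100011
Gen 3 (rule 149): 00110111000
Gen 4 (rule 86): 01010001100
Gen 5 (rule 161): 00100100001
Gen 6 (rule 75): 11001001110
Gen 7 (rule 149): 00101100101
Gen 8 (rule 86): 01100111101
Gen 9 (rule 161): 00000011010
Gen 10 (rule 75): 11111111000
Gen 11 (rule 149): 01111110111
Gen 12 (rule 86): 10000010001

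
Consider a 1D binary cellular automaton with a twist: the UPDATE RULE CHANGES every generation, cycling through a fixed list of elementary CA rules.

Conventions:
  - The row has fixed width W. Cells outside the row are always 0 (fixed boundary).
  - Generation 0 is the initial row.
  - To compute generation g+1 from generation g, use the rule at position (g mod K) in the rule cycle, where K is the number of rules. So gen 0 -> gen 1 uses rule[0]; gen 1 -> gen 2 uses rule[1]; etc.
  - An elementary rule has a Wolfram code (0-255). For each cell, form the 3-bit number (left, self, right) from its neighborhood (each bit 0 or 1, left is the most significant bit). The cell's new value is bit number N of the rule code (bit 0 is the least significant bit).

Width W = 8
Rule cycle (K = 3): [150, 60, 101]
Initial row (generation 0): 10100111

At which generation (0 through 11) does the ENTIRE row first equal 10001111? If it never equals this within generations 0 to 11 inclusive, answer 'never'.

Gen 0: 10100111
Gen 1 (rule 150): 10111010
Gen 2 (rule 60): 11100111
Gen 3 (rule 101): 00100001
Gen 4 (rule 150): 01110011
Gen 5 (rule 60): 01001010
Gen 6 (rule 101): 01001110
Gen 7 (rule 150): 11110101
Gen 8 (rule 60): 10001111
Gen 9 (rule 101): 10100001
Gen 10 (rule 150): 10110011
Gen 11 (rule 60): 11101010

Answer: 8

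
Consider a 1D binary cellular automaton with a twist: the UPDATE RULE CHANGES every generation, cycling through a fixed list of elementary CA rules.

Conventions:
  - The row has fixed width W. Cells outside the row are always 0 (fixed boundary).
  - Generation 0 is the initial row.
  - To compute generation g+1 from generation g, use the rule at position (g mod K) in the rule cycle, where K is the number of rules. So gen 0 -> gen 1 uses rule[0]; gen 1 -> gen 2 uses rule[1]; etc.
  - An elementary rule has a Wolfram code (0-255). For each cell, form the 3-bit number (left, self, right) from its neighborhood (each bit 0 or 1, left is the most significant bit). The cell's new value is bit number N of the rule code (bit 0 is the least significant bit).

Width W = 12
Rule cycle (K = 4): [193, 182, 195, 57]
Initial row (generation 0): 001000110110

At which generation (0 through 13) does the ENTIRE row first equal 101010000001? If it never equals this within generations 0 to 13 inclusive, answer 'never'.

Answer: never

Derivation:
Gen 0: 001000110110
Gen 1 (rule 193): 100010010010
Gen 2 (rule 182): 110111111111
Gen 3 (rule 195): 010011111111
Gen 4 (rule 57): 001010000000
Gen 5 (rule 193): 100000111111
Gen 6 (rule 182): 110001011110
Gen 7 (rule 195): 010110001110
Gen 8 (rule 57): 001101101001
Gen 9 (rule 193): 100100100000
Gen 10 (rule 182): 111111110000
Gen 11 (rule 195): 011111110111
Gen 12 (rule 57): 010000001100
Gen 13 (rule 193): 000111100101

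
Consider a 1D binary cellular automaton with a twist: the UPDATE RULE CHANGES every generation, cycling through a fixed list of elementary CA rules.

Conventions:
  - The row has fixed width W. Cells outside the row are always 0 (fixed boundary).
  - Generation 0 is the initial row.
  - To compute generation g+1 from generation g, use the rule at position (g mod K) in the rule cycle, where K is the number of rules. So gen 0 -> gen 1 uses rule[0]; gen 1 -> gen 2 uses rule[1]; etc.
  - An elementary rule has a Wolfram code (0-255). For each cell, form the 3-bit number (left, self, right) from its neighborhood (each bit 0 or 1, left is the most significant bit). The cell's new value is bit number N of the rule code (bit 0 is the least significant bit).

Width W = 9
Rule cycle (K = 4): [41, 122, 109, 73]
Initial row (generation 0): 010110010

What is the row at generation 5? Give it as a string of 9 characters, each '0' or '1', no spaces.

Answer: 111110010

Derivation:
Gen 0: 010110010
Gen 1 (rule 41): 001100000
Gen 2 (rule 122): 011110000
Gen 3 (rule 109): 010010111
Gen 4 (rule 73): 000000101
Gen 5 (rule 41): 111110010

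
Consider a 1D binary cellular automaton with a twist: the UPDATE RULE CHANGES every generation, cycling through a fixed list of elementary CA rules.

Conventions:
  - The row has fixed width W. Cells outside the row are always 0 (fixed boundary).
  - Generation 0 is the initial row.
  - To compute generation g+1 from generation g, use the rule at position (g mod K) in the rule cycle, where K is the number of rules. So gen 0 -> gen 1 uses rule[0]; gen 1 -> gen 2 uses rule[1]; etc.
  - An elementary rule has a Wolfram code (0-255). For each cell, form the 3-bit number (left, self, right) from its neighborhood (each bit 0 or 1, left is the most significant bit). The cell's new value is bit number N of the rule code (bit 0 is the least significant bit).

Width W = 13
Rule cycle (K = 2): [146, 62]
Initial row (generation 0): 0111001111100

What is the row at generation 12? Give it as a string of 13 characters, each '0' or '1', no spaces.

Answer: 1111011110111

Derivation:
Gen 0: 0111001111100
Gen 1 (rule 146): 1010110111010
Gen 2 (rule 62): 1111101100111
Gen 3 (rule 146): 0111000011010
Gen 4 (rule 62): 1100100110111
Gen 5 (rule 146): 0011011000010
Gen 6 (rule 62): 0110110100111
Gen 7 (rule 146): 1000000011010
Gen 8 (rule 62): 1100000110111
Gen 9 (rule 146): 0010001000010
Gen 10 (rule 62): 0111011100111
Gen 11 (rule 146): 1010001011010
Gen 12 (rule 62): 1111011110111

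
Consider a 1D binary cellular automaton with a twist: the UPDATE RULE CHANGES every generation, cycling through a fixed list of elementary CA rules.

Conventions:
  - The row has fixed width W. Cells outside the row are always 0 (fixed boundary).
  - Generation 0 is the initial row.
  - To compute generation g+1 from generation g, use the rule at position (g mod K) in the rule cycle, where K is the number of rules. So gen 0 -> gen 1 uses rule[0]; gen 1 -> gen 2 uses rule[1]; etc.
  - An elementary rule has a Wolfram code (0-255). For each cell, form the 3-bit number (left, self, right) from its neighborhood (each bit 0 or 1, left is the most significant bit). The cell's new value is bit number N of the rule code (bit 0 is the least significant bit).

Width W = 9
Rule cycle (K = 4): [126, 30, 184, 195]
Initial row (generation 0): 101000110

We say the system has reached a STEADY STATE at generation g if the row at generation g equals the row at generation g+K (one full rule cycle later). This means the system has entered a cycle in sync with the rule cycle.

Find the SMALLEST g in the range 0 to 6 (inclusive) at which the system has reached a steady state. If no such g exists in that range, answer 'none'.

Answer: 1

Derivation:
Gen 0: 101000110
Gen 1 (rule 126): 111101111
Gen 2 (rule 30): 100001000
Gen 3 (rule 184): 010000100
Gen 4 (rule 195): 100111001
Gen 5 (rule 126): 111101111
Gen 6 (rule 30): 100001000
Gen 7 (rule 184): 010000100
Gen 8 (rule 195): 100111001
Gen 9 (rule 126): 111101111
Gen 10 (rule 30): 100001000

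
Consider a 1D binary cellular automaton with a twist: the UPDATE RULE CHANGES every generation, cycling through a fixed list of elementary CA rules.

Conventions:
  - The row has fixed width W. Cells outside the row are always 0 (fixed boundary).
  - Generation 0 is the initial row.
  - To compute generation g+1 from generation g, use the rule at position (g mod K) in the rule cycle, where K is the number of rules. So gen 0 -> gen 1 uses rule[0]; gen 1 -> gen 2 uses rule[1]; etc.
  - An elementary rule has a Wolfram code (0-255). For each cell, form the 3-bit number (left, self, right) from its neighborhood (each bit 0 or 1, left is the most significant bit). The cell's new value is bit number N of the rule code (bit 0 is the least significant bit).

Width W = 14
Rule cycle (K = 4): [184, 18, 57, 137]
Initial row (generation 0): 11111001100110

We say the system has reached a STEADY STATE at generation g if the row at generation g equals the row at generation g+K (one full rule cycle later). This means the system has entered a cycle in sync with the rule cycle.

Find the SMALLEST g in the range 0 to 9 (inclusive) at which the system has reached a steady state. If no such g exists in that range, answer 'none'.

Gen 0: 11111001100110
Gen 1 (rule 184): 11110101010101
Gen 2 (rule 18): 00000000000000
Gen 3 (rule 57): 11111111111111
Gen 4 (rule 137): 11111111111110
Gen 5 (rule 184): 11111111111101
Gen 6 (rule 18): 00000000000000
Gen 7 (rule 57): 11111111111111
Gen 8 (rule 137): 11111111111110
Gen 9 (rule 184): 11111111111101
Gen 10 (rule 18): 00000000000000
Gen 11 (rule 57): 11111111111111
Gen 12 (rule 137): 11111111111110
Gen 13 (rule 184): 11111111111101

Answer: 2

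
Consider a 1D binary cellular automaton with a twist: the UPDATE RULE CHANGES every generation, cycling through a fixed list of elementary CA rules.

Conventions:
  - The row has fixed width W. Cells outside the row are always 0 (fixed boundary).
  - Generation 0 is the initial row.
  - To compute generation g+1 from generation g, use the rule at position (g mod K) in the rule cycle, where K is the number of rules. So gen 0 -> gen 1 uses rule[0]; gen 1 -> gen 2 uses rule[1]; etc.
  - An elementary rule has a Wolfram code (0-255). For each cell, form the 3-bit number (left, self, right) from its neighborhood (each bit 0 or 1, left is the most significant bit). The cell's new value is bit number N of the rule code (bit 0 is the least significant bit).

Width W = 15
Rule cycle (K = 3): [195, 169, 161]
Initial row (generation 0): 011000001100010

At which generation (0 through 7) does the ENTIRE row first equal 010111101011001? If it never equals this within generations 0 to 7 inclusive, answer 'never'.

Gen 0: 011000001100010
Gen 1 (rule 195): 101011110101100
Gen 2 (rule 169): 010111101011001
Gen 3 (rule 161): 001011010100000
Gen 4 (rule 195): 110001000001111
Gen 5 (rule 169): 100100011101110
Gen 6 (rule 161): 000001001010100
Gen 7 (rule 195): 111110010000001

Answer: 2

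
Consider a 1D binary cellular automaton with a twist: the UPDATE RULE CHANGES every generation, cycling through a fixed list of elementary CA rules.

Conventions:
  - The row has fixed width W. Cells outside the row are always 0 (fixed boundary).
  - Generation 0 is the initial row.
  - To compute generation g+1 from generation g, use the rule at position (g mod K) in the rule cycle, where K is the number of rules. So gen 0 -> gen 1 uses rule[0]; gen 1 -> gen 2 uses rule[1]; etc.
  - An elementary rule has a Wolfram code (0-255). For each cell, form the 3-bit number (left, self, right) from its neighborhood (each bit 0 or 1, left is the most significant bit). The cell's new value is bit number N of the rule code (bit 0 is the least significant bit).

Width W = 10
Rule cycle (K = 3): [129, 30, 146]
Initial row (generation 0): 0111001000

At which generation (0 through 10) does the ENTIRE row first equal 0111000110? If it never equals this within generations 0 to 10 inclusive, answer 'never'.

Answer: 2

Derivation:
Gen 0: 0111001000
Gen 1 (rule 129): 0010000011
Gen 2 (rule 30): 0111000110
Gen 3 (rule 146): 1010101001
Gen 4 (rule 129): 0000000000
Gen 5 (rule 30): 0000000000
Gen 6 (rule 146): 0000000000
Gen 7 (rule 129): 1111111111
Gen 8 (rule 30): 1000000000
Gen 9 (rule 146): 0100000000
Gen 10 (rule 129): 0001111111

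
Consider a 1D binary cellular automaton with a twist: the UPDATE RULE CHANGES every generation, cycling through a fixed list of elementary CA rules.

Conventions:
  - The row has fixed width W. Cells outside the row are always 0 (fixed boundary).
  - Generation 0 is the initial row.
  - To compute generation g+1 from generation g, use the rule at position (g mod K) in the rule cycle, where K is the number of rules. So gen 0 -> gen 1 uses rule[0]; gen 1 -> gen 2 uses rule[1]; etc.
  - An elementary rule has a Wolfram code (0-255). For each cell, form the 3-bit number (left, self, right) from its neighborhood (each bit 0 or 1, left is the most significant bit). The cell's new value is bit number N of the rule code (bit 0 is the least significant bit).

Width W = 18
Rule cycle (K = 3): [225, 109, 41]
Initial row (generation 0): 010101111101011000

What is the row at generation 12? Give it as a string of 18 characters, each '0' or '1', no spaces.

Gen 0: 010101111101011000
Gen 1 (rule 225): 001010111110101011
Gen 2 (rule 109): 101111100011111111
Gen 3 (rule 41): 011000001010000000
Gen 4 (rule 225): 001011100100111111
Gen 5 (rule 109): 101110100100100001
Gen 6 (rule 41): 011001000000001100
Gen 7 (rule 225): 001000011111100101
Gen 8 (rule 109): 101011010000100111
Gen 9 (rule 41): 010110100110000100
Gen 10 (rule 225): 001011000010110001
Gen 11 (rule 109): 101111011011110101
Gen 12 (rule 41): 011000110110001010

Answer: 011000110110001010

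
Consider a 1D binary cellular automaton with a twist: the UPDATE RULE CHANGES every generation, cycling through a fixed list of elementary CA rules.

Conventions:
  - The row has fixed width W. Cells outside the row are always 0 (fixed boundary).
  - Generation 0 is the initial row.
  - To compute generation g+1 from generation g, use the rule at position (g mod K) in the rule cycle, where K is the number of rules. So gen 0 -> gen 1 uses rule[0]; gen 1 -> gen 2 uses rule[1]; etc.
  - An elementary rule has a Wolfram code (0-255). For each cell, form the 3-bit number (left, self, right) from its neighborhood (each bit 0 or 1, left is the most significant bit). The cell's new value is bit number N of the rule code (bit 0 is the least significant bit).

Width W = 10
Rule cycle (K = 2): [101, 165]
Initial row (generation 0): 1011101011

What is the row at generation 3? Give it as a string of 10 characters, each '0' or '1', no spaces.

Answer: 1111001101

Derivation:
Gen 0: 1011101011
Gen 1 (rule 101): 1100111101
Gen 2 (rule 165): 0000011011
Gen 3 (rule 101): 1111001101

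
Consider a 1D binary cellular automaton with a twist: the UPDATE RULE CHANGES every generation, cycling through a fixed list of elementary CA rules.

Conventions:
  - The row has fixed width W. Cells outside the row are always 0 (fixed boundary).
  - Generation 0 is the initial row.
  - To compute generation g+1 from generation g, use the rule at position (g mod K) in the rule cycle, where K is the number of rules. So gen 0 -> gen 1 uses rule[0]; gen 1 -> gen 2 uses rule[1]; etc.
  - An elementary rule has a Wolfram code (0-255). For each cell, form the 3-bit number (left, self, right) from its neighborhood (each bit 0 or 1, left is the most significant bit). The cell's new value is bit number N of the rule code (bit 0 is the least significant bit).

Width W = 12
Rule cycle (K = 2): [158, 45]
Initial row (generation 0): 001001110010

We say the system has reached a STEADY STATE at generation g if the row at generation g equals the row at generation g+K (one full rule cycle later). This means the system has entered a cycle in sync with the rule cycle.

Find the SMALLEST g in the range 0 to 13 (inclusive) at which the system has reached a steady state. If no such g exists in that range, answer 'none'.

Answer: none

Derivation:
Gen 0: 001001110010
Gen 1 (rule 158): 011111101111
Gen 2 (rule 45): 010000011000
Gen 3 (rule 158): 111000110100
Gen 4 (rule 45): 100010101101
Gen 5 (rule 158): 110110101001
Gen 6 (rule 45): 101101111001
Gen 7 (rule 158): 101001110111
Gen 8 (rule 45): 111001001100
Gen 9 (rule 158): 110111111010
Gen 10 (rule 45): 101100000110
Gen 11 (rule 158): 101010001101
Gen 12 (rule 45): 111110101011
Gen 13 (rule 158): 111100101010
Gen 14 (rule 45): 100000111110
Gen 15 (rule 158): 110001111101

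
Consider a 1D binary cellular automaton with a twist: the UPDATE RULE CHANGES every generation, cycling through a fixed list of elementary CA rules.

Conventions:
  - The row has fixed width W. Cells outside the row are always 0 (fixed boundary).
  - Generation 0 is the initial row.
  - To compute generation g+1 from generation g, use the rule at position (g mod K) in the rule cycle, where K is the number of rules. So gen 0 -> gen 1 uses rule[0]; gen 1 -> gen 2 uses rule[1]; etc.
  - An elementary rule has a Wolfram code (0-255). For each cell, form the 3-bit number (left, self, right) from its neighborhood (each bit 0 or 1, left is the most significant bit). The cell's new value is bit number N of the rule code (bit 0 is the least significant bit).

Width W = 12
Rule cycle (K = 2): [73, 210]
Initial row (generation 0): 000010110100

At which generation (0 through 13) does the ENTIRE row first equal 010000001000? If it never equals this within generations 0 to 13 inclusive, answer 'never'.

Gen 0: 000010110100
Gen 1 (rule 73): 111000110001
Gen 2 (rule 210): 011101011010
Gen 3 (rule 73): 010100011000
Gen 4 (rule 210): 100010101100
Gen 5 (rule 73): 001000001101
Gen 6 (rule 210): 010100010100
Gen 7 (rule 73): 000001000001
Gen 8 (rule 210): 000010100010
Gen 9 (rule 73): 111000001000
Gen 10 (rule 210): 011100010100
Gen 11 (rule 73): 010101000001
Gen 12 (rule 210): 100000100010
Gen 13 (rule 73): 001110001000

Answer: never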